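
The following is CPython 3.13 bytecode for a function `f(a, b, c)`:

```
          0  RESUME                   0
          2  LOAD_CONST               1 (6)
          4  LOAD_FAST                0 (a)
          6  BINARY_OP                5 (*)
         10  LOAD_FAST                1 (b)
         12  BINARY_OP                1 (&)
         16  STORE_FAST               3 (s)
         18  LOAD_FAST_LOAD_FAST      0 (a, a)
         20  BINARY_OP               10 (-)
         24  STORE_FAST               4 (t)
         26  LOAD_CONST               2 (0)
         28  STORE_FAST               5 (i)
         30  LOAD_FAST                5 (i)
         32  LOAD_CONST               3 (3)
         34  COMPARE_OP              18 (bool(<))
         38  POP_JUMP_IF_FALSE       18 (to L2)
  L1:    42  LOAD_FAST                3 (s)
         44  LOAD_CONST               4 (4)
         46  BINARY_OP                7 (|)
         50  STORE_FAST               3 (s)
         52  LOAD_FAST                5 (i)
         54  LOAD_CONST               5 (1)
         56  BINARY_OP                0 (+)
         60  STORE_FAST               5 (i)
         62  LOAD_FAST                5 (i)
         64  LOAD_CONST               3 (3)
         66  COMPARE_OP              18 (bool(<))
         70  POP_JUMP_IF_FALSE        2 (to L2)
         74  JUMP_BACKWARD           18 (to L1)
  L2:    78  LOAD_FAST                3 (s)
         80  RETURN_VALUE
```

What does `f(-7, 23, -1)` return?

22

LOAD_CONST → push 6. Stack: [6]
LOAD_FAST a → push -7. Stack: [6, -7]
BINARY_OP * → 6 * -7 = -42. Stack: [-42]
LOAD_FAST b → push 23. Stack: [-42, 23]
BINARY_OP & → -42 & 23 = 22. Stack: [22]
STORE_FAST s → s=22. Stack: []
LOAD_FAST_LOAD_FAST a,a → push -7,-7. Stack: [-7, -7]
BINARY_OP - → -7 - -7 = 0. Stack: [0]
STORE_FAST t → t=0. Stack: []
LOAD_CONST → push 0. Stack: [0]
STORE_FAST i → i=0. Stack: []
LOAD_FAST i → push 0. Stack: [0]
LOAD_CONST → push 3. Stack: [0, 3]
COMPARE_OP bool(<) → 0 vs 3 = True. Stack: [True]
POP_JUMP_IF_FALSE → pop True; no jump. Stack: []
LOAD_FAST s → push 22. Stack: [22]
LOAD_CONST → push 4. Stack: [22, 4]
BINARY_OP | → 22 | 4 = 22. Stack: [22]
STORE_FAST s → s=22. Stack: []
LOAD_FAST i → push 0. Stack: [0]
LOAD_CONST → push 1. Stack: [0, 1]
BINARY_OP + → 0 + 1 = 1. Stack: [1]
STORE_FAST i → i=1. Stack: []
LOAD_FAST i → push 1. Stack: [1]
LOAD_CONST → push 3. Stack: [1, 3]
COMPARE_OP bool(<) → 1 vs 3 = True. Stack: [True]
POP_JUMP_IF_FALSE → pop True; no jump. Stack: []
LOAD_FAST s → push 22. Stack: [22]
LOAD_CONST → push 4. Stack: [22, 4]
BINARY_OP | → 22 | 4 = 22. Stack: [22]
STORE_FAST s → s=22. Stack: []
LOAD_FAST i → push 1. Stack: [1]
LOAD_CONST → push 1. Stack: [1, 1]
BINARY_OP + → 1 + 1 = 2. Stack: [2]
STORE_FAST i → i=2. Stack: []
LOAD_FAST i → push 2. Stack: [2]
LOAD_CONST → push 3. Stack: [2, 3]
COMPARE_OP bool(<) → 2 vs 3 = True. Stack: [True]
POP_JUMP_IF_FALSE → pop True; no jump. Stack: []
LOAD_FAST s → push 22. Stack: [22]
LOAD_CONST → push 4. Stack: [22, 4]
BINARY_OP | → 22 | 4 = 22. Stack: [22]
STORE_FAST s → s=22. Stack: []
LOAD_FAST i → push 2. Stack: [2]
LOAD_CONST → push 1. Stack: [2, 1]
BINARY_OP + → 2 + 1 = 3. Stack: [3]
STORE_FAST i → i=3. Stack: []
LOAD_FAST i → push 3. Stack: [3]
LOAD_CONST → push 3. Stack: [3, 3]
COMPARE_OP bool(<) → 3 vs 3 = False. Stack: [False]
POP_JUMP_IF_FALSE → pop False; jump. Stack: []
LOAD_FAST s → push 22. Stack: [22]
RETURN_VALUE → return 22.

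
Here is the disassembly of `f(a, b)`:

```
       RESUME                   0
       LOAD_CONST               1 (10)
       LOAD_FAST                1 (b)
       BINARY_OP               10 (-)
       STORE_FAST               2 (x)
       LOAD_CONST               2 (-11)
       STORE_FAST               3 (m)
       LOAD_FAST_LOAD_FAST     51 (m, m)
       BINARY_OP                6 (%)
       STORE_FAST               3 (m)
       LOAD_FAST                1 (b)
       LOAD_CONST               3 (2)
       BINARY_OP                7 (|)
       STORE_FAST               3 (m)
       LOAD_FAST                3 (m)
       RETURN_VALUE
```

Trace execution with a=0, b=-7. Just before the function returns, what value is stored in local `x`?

LOAD_CONST → push 10. Stack: [10]
LOAD_FAST b → push -7. Stack: [10, -7]
BINARY_OP - → 10 - -7 = 17. Stack: [17]
STORE_FAST x → x=17. Stack: []
LOAD_CONST → push -11. Stack: [-11]
STORE_FAST m → m=-11. Stack: []
LOAD_FAST_LOAD_FAST m,m → push -11,-11. Stack: [-11, -11]
BINARY_OP % → -11 % -11 = 0. Stack: [0]
STORE_FAST m → m=0. Stack: []
LOAD_FAST b → push -7. Stack: [-7]
LOAD_CONST → push 2. Stack: [-7, 2]
BINARY_OP | → -7 | 2 = -5. Stack: [-5]
STORE_FAST m → m=-5. Stack: []
LOAD_FAST m → push -5. Stack: [-5]
RETURN_VALUE → return -5.

17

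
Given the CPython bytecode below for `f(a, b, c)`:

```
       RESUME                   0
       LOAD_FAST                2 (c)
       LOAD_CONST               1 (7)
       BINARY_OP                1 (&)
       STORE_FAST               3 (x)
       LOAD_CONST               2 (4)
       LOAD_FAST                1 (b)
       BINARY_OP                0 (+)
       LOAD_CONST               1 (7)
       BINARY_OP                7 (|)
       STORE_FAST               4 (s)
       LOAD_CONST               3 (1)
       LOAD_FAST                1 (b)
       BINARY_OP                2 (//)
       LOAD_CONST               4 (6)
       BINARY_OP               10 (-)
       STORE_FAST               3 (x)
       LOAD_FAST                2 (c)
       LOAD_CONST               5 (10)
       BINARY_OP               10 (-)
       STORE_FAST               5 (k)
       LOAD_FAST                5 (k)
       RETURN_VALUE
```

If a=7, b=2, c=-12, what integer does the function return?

-22

LOAD_FAST c → push -12. Stack: [-12]
LOAD_CONST → push 7. Stack: [-12, 7]
BINARY_OP & → -12 & 7 = 4. Stack: [4]
STORE_FAST x → x=4. Stack: []
LOAD_CONST → push 4. Stack: [4]
LOAD_FAST b → push 2. Stack: [4, 2]
BINARY_OP + → 4 + 2 = 6. Stack: [6]
LOAD_CONST → push 7. Stack: [6, 7]
BINARY_OP | → 6 | 7 = 7. Stack: [7]
STORE_FAST s → s=7. Stack: []
LOAD_CONST → push 1. Stack: [1]
LOAD_FAST b → push 2. Stack: [1, 2]
BINARY_OP // → 1 // 2 = 0. Stack: [0]
LOAD_CONST → push 6. Stack: [0, 6]
BINARY_OP - → 0 - 6 = -6. Stack: [-6]
STORE_FAST x → x=-6. Stack: []
LOAD_FAST c → push -12. Stack: [-12]
LOAD_CONST → push 10. Stack: [-12, 10]
BINARY_OP - → -12 - 10 = -22. Stack: [-22]
STORE_FAST k → k=-22. Stack: []
LOAD_FAST k → push -22. Stack: [-22]
RETURN_VALUE → return -22.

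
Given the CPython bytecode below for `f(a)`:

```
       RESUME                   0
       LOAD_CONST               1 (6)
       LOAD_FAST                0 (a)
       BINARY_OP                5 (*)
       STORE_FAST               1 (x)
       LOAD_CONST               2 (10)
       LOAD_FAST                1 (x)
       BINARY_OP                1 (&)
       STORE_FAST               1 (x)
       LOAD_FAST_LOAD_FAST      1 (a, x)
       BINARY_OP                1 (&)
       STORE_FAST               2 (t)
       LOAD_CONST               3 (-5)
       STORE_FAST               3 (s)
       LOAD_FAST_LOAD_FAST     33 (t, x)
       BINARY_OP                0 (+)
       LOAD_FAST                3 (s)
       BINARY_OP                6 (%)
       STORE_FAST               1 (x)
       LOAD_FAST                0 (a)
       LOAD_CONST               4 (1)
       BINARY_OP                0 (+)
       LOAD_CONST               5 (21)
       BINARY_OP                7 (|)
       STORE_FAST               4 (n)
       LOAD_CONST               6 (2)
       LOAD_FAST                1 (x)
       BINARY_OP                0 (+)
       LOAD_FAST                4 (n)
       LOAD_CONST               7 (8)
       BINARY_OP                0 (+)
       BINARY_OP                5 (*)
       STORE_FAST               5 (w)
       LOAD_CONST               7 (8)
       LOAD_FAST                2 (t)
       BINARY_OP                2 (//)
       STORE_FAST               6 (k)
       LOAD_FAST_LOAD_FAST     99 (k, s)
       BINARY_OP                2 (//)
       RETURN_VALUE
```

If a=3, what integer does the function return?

-1

LOAD_CONST → push 6. Stack: [6]
LOAD_FAST a → push 3. Stack: [6, 3]
BINARY_OP * → 6 * 3 = 18. Stack: [18]
STORE_FAST x → x=18. Stack: []
LOAD_CONST → push 10. Stack: [10]
LOAD_FAST x → push 18. Stack: [10, 18]
BINARY_OP & → 10 & 18 = 2. Stack: [2]
STORE_FAST x → x=2. Stack: []
LOAD_FAST_LOAD_FAST a,x → push 3,2. Stack: [3, 2]
BINARY_OP & → 3 & 2 = 2. Stack: [2]
STORE_FAST t → t=2. Stack: []
LOAD_CONST → push -5. Stack: [-5]
STORE_FAST s → s=-5. Stack: []
LOAD_FAST_LOAD_FAST t,x → push 2,2. Stack: [2, 2]
BINARY_OP + → 2 + 2 = 4. Stack: [4]
LOAD_FAST s → push -5. Stack: [4, -5]
BINARY_OP % → 4 % -5 = -1. Stack: [-1]
STORE_FAST x → x=-1. Stack: []
LOAD_FAST a → push 3. Stack: [3]
LOAD_CONST → push 1. Stack: [3, 1]
BINARY_OP + → 3 + 1 = 4. Stack: [4]
LOAD_CONST → push 21. Stack: [4, 21]
BINARY_OP | → 4 | 21 = 21. Stack: [21]
STORE_FAST n → n=21. Stack: []
LOAD_CONST → push 2. Stack: [2]
LOAD_FAST x → push -1. Stack: [2, -1]
BINARY_OP + → 2 + -1 = 1. Stack: [1]
LOAD_FAST n → push 21. Stack: [1, 21]
LOAD_CONST → push 8. Stack: [1, 21, 8]
BINARY_OP + → 21 + 8 = 29. Stack: [1, 29]
BINARY_OP * → 1 * 29 = 29. Stack: [29]
STORE_FAST w → w=29. Stack: []
LOAD_CONST → push 8. Stack: [8]
LOAD_FAST t → push 2. Stack: [8, 2]
BINARY_OP // → 8 // 2 = 4. Stack: [4]
STORE_FAST k → k=4. Stack: []
LOAD_FAST_LOAD_FAST k,s → push 4,-5. Stack: [4, -5]
BINARY_OP // → 4 // -5 = -1. Stack: [-1]
RETURN_VALUE → return -1.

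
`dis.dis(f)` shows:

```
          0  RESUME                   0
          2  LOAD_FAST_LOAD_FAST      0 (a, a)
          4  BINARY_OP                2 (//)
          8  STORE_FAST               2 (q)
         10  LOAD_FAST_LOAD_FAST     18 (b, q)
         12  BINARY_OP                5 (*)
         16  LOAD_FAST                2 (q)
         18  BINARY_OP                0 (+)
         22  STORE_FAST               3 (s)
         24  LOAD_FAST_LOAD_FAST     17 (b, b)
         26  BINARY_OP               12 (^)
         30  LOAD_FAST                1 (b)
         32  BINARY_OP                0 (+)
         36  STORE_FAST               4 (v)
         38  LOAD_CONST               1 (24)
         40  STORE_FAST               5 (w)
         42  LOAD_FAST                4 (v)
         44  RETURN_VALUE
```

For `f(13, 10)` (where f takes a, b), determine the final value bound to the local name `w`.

LOAD_FAST_LOAD_FAST a,a → push 13,13. Stack: [13, 13]
BINARY_OP // → 13 // 13 = 1. Stack: [1]
STORE_FAST q → q=1. Stack: []
LOAD_FAST_LOAD_FAST b,q → push 10,1. Stack: [10, 1]
BINARY_OP * → 10 * 1 = 10. Stack: [10]
LOAD_FAST q → push 1. Stack: [10, 1]
BINARY_OP + → 10 + 1 = 11. Stack: [11]
STORE_FAST s → s=11. Stack: []
LOAD_FAST_LOAD_FAST b,b → push 10,10. Stack: [10, 10]
BINARY_OP ^ → 10 ^ 10 = 0. Stack: [0]
LOAD_FAST b → push 10. Stack: [0, 10]
BINARY_OP + → 0 + 10 = 10. Stack: [10]
STORE_FAST v → v=10. Stack: []
LOAD_CONST → push 24. Stack: [24]
STORE_FAST w → w=24. Stack: []
LOAD_FAST v → push 10. Stack: [10]
RETURN_VALUE → return 10.

24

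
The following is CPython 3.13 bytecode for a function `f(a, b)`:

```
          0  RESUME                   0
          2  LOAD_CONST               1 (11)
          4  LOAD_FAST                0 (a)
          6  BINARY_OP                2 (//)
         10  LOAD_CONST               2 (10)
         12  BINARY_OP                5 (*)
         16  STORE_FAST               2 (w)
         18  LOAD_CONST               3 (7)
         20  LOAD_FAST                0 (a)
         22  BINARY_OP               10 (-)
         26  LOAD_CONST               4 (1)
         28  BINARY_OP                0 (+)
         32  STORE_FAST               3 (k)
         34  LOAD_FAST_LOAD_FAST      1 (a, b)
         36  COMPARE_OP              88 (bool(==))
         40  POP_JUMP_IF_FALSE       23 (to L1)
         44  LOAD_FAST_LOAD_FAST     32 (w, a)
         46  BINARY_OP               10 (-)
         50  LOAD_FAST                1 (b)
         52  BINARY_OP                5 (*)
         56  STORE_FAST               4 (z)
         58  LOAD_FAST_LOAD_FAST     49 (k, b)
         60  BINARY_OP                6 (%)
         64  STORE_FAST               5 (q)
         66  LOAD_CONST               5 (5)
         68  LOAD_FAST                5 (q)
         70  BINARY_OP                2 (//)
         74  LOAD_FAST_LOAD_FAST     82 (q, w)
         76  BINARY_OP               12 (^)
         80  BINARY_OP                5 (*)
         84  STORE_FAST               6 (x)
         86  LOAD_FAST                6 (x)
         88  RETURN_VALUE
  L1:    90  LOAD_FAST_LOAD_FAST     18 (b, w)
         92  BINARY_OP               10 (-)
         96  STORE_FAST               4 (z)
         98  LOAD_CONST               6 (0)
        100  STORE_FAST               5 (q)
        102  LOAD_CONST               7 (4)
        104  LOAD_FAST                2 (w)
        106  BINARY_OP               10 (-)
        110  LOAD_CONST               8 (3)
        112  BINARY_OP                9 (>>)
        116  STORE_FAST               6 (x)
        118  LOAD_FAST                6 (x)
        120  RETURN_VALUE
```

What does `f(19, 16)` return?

LOAD_CONST → push 11. Stack: [11]
LOAD_FAST a → push 19. Stack: [11, 19]
BINARY_OP // → 11 // 19 = 0. Stack: [0]
LOAD_CONST → push 10. Stack: [0, 10]
BINARY_OP * → 0 * 10 = 0. Stack: [0]
STORE_FAST w → w=0. Stack: []
LOAD_CONST → push 7. Stack: [7]
LOAD_FAST a → push 19. Stack: [7, 19]
BINARY_OP - → 7 - 19 = -12. Stack: [-12]
LOAD_CONST → push 1. Stack: [-12, 1]
BINARY_OP + → -12 + 1 = -11. Stack: [-11]
STORE_FAST k → k=-11. Stack: []
LOAD_FAST_LOAD_FAST a,b → push 19,16. Stack: [19, 16]
COMPARE_OP bool(==) → 19 vs 16 = False. Stack: [False]
POP_JUMP_IF_FALSE → pop False; jump. Stack: []
LOAD_FAST_LOAD_FAST b,w → push 16,0. Stack: [16, 0]
BINARY_OP - → 16 - 0 = 16. Stack: [16]
STORE_FAST z → z=16. Stack: []
LOAD_CONST → push 0. Stack: [0]
STORE_FAST q → q=0. Stack: []
LOAD_CONST → push 4. Stack: [4]
LOAD_FAST w → push 0. Stack: [4, 0]
BINARY_OP - → 4 - 0 = 4. Stack: [4]
LOAD_CONST → push 3. Stack: [4, 3]
BINARY_OP >> → 4 >> 3 = 0. Stack: [0]
STORE_FAST x → x=0. Stack: []
LOAD_FAST x → push 0. Stack: [0]
RETURN_VALUE → return 0.

0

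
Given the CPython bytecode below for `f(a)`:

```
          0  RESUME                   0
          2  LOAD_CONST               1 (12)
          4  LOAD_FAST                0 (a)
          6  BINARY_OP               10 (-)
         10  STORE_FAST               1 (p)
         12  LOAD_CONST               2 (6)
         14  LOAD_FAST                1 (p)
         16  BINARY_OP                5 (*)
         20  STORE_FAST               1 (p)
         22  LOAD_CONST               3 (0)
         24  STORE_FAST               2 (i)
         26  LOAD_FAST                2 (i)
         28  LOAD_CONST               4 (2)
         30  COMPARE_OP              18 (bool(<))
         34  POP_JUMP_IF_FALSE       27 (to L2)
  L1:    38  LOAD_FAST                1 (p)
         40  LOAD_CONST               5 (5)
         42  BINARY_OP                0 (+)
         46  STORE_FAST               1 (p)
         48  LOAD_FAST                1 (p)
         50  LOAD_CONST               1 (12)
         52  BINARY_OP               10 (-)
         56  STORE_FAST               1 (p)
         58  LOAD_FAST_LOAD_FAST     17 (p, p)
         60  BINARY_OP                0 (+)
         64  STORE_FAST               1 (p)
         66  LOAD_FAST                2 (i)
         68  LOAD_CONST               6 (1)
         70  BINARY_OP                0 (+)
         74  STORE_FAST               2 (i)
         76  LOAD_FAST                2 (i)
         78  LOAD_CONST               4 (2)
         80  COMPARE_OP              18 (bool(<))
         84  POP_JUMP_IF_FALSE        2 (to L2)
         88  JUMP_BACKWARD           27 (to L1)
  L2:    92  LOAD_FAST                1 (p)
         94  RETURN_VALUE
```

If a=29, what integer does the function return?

LOAD_CONST → push 12. Stack: [12]
LOAD_FAST a → push 29. Stack: [12, 29]
BINARY_OP - → 12 - 29 = -17. Stack: [-17]
STORE_FAST p → p=-17. Stack: []
LOAD_CONST → push 6. Stack: [6]
LOAD_FAST p → push -17. Stack: [6, -17]
BINARY_OP * → 6 * -17 = -102. Stack: [-102]
STORE_FAST p → p=-102. Stack: []
LOAD_CONST → push 0. Stack: [0]
STORE_FAST i → i=0. Stack: []
LOAD_FAST i → push 0. Stack: [0]
LOAD_CONST → push 2. Stack: [0, 2]
COMPARE_OP bool(<) → 0 vs 2 = True. Stack: [True]
POP_JUMP_IF_FALSE → pop True; no jump. Stack: []
LOAD_FAST p → push -102. Stack: [-102]
LOAD_CONST → push 5. Stack: [-102, 5]
BINARY_OP + → -102 + 5 = -97. Stack: [-97]
STORE_FAST p → p=-97. Stack: []
LOAD_FAST p → push -97. Stack: [-97]
LOAD_CONST → push 12. Stack: [-97, 12]
BINARY_OP - → -97 - 12 = -109. Stack: [-109]
STORE_FAST p → p=-109. Stack: []
LOAD_FAST_LOAD_FAST p,p → push -109,-109. Stack: [-109, -109]
BINARY_OP + → -109 + -109 = -218. Stack: [-218]
STORE_FAST p → p=-218. Stack: []
LOAD_FAST i → push 0. Stack: [0]
LOAD_CONST → push 1. Stack: [0, 1]
BINARY_OP + → 0 + 1 = 1. Stack: [1]
STORE_FAST i → i=1. Stack: []
LOAD_FAST i → push 1. Stack: [1]
LOAD_CONST → push 2. Stack: [1, 2]
COMPARE_OP bool(<) → 1 vs 2 = True. Stack: [True]
POP_JUMP_IF_FALSE → pop True; no jump. Stack: []
LOAD_FAST p → push -218. Stack: [-218]
LOAD_CONST → push 5. Stack: [-218, 5]
BINARY_OP + → -218 + 5 = -213. Stack: [-213]
STORE_FAST p → p=-213. Stack: []
LOAD_FAST p → push -213. Stack: [-213]
LOAD_CONST → push 12. Stack: [-213, 12]
BINARY_OP - → -213 - 12 = -225. Stack: [-225]
STORE_FAST p → p=-225. Stack: []
LOAD_FAST_LOAD_FAST p,p → push -225,-225. Stack: [-225, -225]
BINARY_OP + → -225 + -225 = -450. Stack: [-450]
STORE_FAST p → p=-450. Stack: []
LOAD_FAST i → push 1. Stack: [1]
LOAD_CONST → push 1. Stack: [1, 1]
BINARY_OP + → 1 + 1 = 2. Stack: [2]
STORE_FAST i → i=2. Stack: []
LOAD_FAST i → push 2. Stack: [2]
LOAD_CONST → push 2. Stack: [2, 2]
COMPARE_OP bool(<) → 2 vs 2 = False. Stack: [False]
POP_JUMP_IF_FALSE → pop False; jump. Stack: []
LOAD_FAST p → push -450. Stack: [-450]
RETURN_VALUE → return -450.

-450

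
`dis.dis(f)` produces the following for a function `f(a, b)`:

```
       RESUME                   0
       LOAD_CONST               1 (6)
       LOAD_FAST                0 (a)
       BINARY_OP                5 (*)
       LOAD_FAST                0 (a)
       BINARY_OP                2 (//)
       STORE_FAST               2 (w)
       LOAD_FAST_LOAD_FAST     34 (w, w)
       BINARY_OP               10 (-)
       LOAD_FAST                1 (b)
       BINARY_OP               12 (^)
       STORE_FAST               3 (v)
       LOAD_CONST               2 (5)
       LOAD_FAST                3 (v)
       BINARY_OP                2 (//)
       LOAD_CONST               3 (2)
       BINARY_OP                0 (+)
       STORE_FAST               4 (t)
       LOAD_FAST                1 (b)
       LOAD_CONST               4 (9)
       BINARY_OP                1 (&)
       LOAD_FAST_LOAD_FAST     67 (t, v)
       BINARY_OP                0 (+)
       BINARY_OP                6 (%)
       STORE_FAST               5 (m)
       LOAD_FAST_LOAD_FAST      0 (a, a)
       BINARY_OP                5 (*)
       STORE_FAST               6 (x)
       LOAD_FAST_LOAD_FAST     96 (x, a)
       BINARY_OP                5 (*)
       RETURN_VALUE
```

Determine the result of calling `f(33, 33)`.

LOAD_CONST → push 6. Stack: [6]
LOAD_FAST a → push 33. Stack: [6, 33]
BINARY_OP * → 6 * 33 = 198. Stack: [198]
LOAD_FAST a → push 33. Stack: [198, 33]
BINARY_OP // → 198 // 33 = 6. Stack: [6]
STORE_FAST w → w=6. Stack: []
LOAD_FAST_LOAD_FAST w,w → push 6,6. Stack: [6, 6]
BINARY_OP - → 6 - 6 = 0. Stack: [0]
LOAD_FAST b → push 33. Stack: [0, 33]
BINARY_OP ^ → 0 ^ 33 = 33. Stack: [33]
STORE_FAST v → v=33. Stack: []
LOAD_CONST → push 5. Stack: [5]
LOAD_FAST v → push 33. Stack: [5, 33]
BINARY_OP // → 5 // 33 = 0. Stack: [0]
LOAD_CONST → push 2. Stack: [0, 2]
BINARY_OP + → 0 + 2 = 2. Stack: [2]
STORE_FAST t → t=2. Stack: []
LOAD_FAST b → push 33. Stack: [33]
LOAD_CONST → push 9. Stack: [33, 9]
BINARY_OP & → 33 & 9 = 1. Stack: [1]
LOAD_FAST_LOAD_FAST t,v → push 2,33. Stack: [1, 2, 33]
BINARY_OP + → 2 + 33 = 35. Stack: [1, 35]
BINARY_OP % → 1 % 35 = 1. Stack: [1]
STORE_FAST m → m=1. Stack: []
LOAD_FAST_LOAD_FAST a,a → push 33,33. Stack: [33, 33]
BINARY_OP * → 33 * 33 = 1089. Stack: [1089]
STORE_FAST x → x=1089. Stack: []
LOAD_FAST_LOAD_FAST x,a → push 1089,33. Stack: [1089, 33]
BINARY_OP * → 1089 * 33 = 35937. Stack: [35937]
RETURN_VALUE → return 35937.

35937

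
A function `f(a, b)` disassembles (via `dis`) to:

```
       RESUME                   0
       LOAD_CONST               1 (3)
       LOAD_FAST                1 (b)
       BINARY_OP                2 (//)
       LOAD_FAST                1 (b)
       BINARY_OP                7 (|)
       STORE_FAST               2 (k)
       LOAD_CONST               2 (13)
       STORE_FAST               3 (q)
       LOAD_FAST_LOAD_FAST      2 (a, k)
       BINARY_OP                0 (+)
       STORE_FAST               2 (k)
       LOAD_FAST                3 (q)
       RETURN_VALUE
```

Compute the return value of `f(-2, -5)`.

13

LOAD_CONST → push 3. Stack: [3]
LOAD_FAST b → push -5. Stack: [3, -5]
BINARY_OP // → 3 // -5 = -1. Stack: [-1]
LOAD_FAST b → push -5. Stack: [-1, -5]
BINARY_OP | → -1 | -5 = -1. Stack: [-1]
STORE_FAST k → k=-1. Stack: []
LOAD_CONST → push 13. Stack: [13]
STORE_FAST q → q=13. Stack: []
LOAD_FAST_LOAD_FAST a,k → push -2,-1. Stack: [-2, -1]
BINARY_OP + → -2 + -1 = -3. Stack: [-3]
STORE_FAST k → k=-3. Stack: []
LOAD_FAST q → push 13. Stack: [13]
RETURN_VALUE → return 13.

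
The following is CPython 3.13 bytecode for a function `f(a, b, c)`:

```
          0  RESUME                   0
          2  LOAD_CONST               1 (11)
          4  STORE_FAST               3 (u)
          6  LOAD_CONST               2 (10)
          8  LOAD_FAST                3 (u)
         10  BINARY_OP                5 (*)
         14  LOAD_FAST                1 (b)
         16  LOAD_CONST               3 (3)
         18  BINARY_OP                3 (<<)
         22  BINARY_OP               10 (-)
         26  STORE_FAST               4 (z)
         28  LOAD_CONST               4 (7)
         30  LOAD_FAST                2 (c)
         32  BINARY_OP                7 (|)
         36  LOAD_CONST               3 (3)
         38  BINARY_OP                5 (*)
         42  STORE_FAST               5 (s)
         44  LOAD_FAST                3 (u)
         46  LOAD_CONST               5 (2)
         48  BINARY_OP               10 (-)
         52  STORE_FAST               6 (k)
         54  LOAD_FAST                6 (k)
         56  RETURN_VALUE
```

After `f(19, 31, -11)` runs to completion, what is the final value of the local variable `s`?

LOAD_CONST → push 11. Stack: [11]
STORE_FAST u → u=11. Stack: []
LOAD_CONST → push 10. Stack: [10]
LOAD_FAST u → push 11. Stack: [10, 11]
BINARY_OP * → 10 * 11 = 110. Stack: [110]
LOAD_FAST b → push 31. Stack: [110, 31]
LOAD_CONST → push 3. Stack: [110, 31, 3]
BINARY_OP << → 31 << 3 = 248. Stack: [110, 248]
BINARY_OP - → 110 - 248 = -138. Stack: [-138]
STORE_FAST z → z=-138. Stack: []
LOAD_CONST → push 7. Stack: [7]
LOAD_FAST c → push -11. Stack: [7, -11]
BINARY_OP | → 7 | -11 = -9. Stack: [-9]
LOAD_CONST → push 3. Stack: [-9, 3]
BINARY_OP * → -9 * 3 = -27. Stack: [-27]
STORE_FAST s → s=-27. Stack: []
LOAD_FAST u → push 11. Stack: [11]
LOAD_CONST → push 2. Stack: [11, 2]
BINARY_OP - → 11 - 2 = 9. Stack: [9]
STORE_FAST k → k=9. Stack: []
LOAD_FAST k → push 9. Stack: [9]
RETURN_VALUE → return 9.

-27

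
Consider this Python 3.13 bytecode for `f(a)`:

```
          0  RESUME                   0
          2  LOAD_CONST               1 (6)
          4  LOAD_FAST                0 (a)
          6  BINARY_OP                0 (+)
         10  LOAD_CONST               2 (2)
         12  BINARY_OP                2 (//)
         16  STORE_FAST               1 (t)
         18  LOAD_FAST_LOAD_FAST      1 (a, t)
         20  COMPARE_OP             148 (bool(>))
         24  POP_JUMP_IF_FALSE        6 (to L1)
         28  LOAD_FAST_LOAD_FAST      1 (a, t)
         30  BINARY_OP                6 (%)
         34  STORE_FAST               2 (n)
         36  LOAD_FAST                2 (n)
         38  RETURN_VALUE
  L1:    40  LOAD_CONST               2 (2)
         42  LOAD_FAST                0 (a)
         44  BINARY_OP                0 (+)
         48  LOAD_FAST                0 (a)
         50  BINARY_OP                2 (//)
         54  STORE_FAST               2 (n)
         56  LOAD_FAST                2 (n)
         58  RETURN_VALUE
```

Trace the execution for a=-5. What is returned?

LOAD_CONST → push 6. Stack: [6]
LOAD_FAST a → push -5. Stack: [6, -5]
BINARY_OP + → 6 + -5 = 1. Stack: [1]
LOAD_CONST → push 2. Stack: [1, 2]
BINARY_OP // → 1 // 2 = 0. Stack: [0]
STORE_FAST t → t=0. Stack: []
LOAD_FAST_LOAD_FAST a,t → push -5,0. Stack: [-5, 0]
COMPARE_OP bool(>) → -5 vs 0 = False. Stack: [False]
POP_JUMP_IF_FALSE → pop False; jump. Stack: []
LOAD_CONST → push 2. Stack: [2]
LOAD_FAST a → push -5. Stack: [2, -5]
BINARY_OP + → 2 + -5 = -3. Stack: [-3]
LOAD_FAST a → push -5. Stack: [-3, -5]
BINARY_OP // → -3 // -5 = 0. Stack: [0]
STORE_FAST n → n=0. Stack: []
LOAD_FAST n → push 0. Stack: [0]
RETURN_VALUE → return 0.

0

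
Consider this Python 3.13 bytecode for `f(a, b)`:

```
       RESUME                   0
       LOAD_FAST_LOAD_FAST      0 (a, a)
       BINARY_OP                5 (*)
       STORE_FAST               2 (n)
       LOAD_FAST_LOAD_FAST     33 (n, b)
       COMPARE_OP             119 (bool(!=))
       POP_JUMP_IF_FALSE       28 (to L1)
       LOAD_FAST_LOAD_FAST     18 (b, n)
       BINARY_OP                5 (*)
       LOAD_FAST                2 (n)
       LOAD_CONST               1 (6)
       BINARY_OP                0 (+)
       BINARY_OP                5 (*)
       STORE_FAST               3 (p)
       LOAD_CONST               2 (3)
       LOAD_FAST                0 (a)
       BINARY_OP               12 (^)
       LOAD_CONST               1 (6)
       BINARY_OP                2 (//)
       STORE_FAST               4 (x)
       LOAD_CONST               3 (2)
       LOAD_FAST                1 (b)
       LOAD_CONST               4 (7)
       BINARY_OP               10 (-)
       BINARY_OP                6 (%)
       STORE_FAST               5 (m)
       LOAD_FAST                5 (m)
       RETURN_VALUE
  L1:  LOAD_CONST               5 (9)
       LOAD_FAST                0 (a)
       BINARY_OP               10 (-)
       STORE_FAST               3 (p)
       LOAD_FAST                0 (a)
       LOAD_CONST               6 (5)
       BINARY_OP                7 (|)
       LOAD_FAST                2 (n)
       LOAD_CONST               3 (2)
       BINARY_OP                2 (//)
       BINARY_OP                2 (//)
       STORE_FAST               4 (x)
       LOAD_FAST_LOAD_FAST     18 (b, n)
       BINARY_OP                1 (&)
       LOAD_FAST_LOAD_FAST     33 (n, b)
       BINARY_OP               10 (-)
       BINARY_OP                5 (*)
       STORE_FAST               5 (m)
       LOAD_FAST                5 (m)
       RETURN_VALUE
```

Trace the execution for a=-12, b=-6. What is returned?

LOAD_FAST_LOAD_FAST a,a → push -12,-12. Stack: [-12, -12]
BINARY_OP * → -12 * -12 = 144. Stack: [144]
STORE_FAST n → n=144. Stack: []
LOAD_FAST_LOAD_FAST n,b → push 144,-6. Stack: [144, -6]
COMPARE_OP bool(!=) → 144 vs -6 = True. Stack: [True]
POP_JUMP_IF_FALSE → pop True; no jump. Stack: []
LOAD_FAST_LOAD_FAST b,n → push -6,144. Stack: [-6, 144]
BINARY_OP * → -6 * 144 = -864. Stack: [-864]
LOAD_FAST n → push 144. Stack: [-864, 144]
LOAD_CONST → push 6. Stack: [-864, 144, 6]
BINARY_OP + → 144 + 6 = 150. Stack: [-864, 150]
BINARY_OP * → -864 * 150 = -129600. Stack: [-129600]
STORE_FAST p → p=-129600. Stack: []
LOAD_CONST → push 3. Stack: [3]
LOAD_FAST a → push -12. Stack: [3, -12]
BINARY_OP ^ → 3 ^ -12 = -9. Stack: [-9]
LOAD_CONST → push 6. Stack: [-9, 6]
BINARY_OP // → -9 // 6 = -2. Stack: [-2]
STORE_FAST x → x=-2. Stack: []
LOAD_CONST → push 2. Stack: [2]
LOAD_FAST b → push -6. Stack: [2, -6]
LOAD_CONST → push 7. Stack: [2, -6, 7]
BINARY_OP - → -6 - 7 = -13. Stack: [2, -13]
BINARY_OP % → 2 % -13 = -11. Stack: [-11]
STORE_FAST m → m=-11. Stack: []
LOAD_FAST m → push -11. Stack: [-11]
RETURN_VALUE → return -11.

-11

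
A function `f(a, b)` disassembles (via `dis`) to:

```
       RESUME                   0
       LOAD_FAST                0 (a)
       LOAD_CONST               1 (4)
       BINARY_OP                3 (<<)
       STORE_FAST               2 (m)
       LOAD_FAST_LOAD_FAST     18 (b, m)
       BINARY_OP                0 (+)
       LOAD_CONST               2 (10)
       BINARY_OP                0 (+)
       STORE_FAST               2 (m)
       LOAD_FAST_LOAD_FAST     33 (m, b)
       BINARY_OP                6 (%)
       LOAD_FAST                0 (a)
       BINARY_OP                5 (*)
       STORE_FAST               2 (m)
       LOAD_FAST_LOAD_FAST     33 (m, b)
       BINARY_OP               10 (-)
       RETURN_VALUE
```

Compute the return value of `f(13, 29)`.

166

LOAD_FAST a → push 13. Stack: [13]
LOAD_CONST → push 4. Stack: [13, 4]
BINARY_OP << → 13 << 4 = 208. Stack: [208]
STORE_FAST m → m=208. Stack: []
LOAD_FAST_LOAD_FAST b,m → push 29,208. Stack: [29, 208]
BINARY_OP + → 29 + 208 = 237. Stack: [237]
LOAD_CONST → push 10. Stack: [237, 10]
BINARY_OP + → 237 + 10 = 247. Stack: [247]
STORE_FAST m → m=247. Stack: []
LOAD_FAST_LOAD_FAST m,b → push 247,29. Stack: [247, 29]
BINARY_OP % → 247 % 29 = 15. Stack: [15]
LOAD_FAST a → push 13. Stack: [15, 13]
BINARY_OP * → 15 * 13 = 195. Stack: [195]
STORE_FAST m → m=195. Stack: []
LOAD_FAST_LOAD_FAST m,b → push 195,29. Stack: [195, 29]
BINARY_OP - → 195 - 29 = 166. Stack: [166]
RETURN_VALUE → return 166.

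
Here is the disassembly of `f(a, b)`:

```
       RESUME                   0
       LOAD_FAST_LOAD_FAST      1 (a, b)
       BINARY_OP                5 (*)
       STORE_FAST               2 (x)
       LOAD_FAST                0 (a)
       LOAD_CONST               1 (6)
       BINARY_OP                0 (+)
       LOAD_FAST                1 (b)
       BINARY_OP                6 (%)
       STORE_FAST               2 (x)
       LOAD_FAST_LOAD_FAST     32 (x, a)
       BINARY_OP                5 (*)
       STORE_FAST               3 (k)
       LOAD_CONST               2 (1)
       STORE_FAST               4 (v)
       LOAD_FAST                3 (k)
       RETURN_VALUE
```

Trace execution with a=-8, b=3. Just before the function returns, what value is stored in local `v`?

LOAD_FAST_LOAD_FAST a,b → push -8,3. Stack: [-8, 3]
BINARY_OP * → -8 * 3 = -24. Stack: [-24]
STORE_FAST x → x=-24. Stack: []
LOAD_FAST a → push -8. Stack: [-8]
LOAD_CONST → push 6. Stack: [-8, 6]
BINARY_OP + → -8 + 6 = -2. Stack: [-2]
LOAD_FAST b → push 3. Stack: [-2, 3]
BINARY_OP % → -2 % 3 = 1. Stack: [1]
STORE_FAST x → x=1. Stack: []
LOAD_FAST_LOAD_FAST x,a → push 1,-8. Stack: [1, -8]
BINARY_OP * → 1 * -8 = -8. Stack: [-8]
STORE_FAST k → k=-8. Stack: []
LOAD_CONST → push 1. Stack: [1]
STORE_FAST v → v=1. Stack: []
LOAD_FAST k → push -8. Stack: [-8]
RETURN_VALUE → return -8.

1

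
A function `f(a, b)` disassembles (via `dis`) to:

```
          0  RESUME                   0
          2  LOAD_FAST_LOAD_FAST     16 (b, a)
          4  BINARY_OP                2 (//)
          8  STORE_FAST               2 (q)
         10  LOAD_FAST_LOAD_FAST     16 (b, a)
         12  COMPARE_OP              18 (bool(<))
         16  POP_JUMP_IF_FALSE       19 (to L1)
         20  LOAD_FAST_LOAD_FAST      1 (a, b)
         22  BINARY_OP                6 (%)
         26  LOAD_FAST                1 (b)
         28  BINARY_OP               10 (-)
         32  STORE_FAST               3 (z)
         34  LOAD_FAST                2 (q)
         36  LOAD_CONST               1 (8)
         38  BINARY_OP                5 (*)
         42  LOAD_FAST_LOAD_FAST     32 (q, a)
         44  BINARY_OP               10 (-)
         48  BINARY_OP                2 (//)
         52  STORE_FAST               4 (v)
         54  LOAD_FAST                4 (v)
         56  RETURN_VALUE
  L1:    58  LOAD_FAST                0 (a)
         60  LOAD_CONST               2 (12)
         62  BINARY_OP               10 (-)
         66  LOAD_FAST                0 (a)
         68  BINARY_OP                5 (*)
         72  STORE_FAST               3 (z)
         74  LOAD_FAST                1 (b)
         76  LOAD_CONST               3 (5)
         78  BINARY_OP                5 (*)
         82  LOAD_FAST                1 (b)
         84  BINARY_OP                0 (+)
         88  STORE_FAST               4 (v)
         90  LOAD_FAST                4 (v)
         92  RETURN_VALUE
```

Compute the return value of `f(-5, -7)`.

1

LOAD_FAST_LOAD_FAST b,a → push -7,-5. Stack: [-7, -5]
BINARY_OP // → -7 // -5 = 1. Stack: [1]
STORE_FAST q → q=1. Stack: []
LOAD_FAST_LOAD_FAST b,a → push -7,-5. Stack: [-7, -5]
COMPARE_OP bool(<) → -7 vs -5 = True. Stack: [True]
POP_JUMP_IF_FALSE → pop True; no jump. Stack: []
LOAD_FAST_LOAD_FAST a,b → push -5,-7. Stack: [-5, -7]
BINARY_OP % → -5 % -7 = -5. Stack: [-5]
LOAD_FAST b → push -7. Stack: [-5, -7]
BINARY_OP - → -5 - -7 = 2. Stack: [2]
STORE_FAST z → z=2. Stack: []
LOAD_FAST q → push 1. Stack: [1]
LOAD_CONST → push 8. Stack: [1, 8]
BINARY_OP * → 1 * 8 = 8. Stack: [8]
LOAD_FAST_LOAD_FAST q,a → push 1,-5. Stack: [8, 1, -5]
BINARY_OP - → 1 - -5 = 6. Stack: [8, 6]
BINARY_OP // → 8 // 6 = 1. Stack: [1]
STORE_FAST v → v=1. Stack: []
LOAD_FAST v → push 1. Stack: [1]
RETURN_VALUE → return 1.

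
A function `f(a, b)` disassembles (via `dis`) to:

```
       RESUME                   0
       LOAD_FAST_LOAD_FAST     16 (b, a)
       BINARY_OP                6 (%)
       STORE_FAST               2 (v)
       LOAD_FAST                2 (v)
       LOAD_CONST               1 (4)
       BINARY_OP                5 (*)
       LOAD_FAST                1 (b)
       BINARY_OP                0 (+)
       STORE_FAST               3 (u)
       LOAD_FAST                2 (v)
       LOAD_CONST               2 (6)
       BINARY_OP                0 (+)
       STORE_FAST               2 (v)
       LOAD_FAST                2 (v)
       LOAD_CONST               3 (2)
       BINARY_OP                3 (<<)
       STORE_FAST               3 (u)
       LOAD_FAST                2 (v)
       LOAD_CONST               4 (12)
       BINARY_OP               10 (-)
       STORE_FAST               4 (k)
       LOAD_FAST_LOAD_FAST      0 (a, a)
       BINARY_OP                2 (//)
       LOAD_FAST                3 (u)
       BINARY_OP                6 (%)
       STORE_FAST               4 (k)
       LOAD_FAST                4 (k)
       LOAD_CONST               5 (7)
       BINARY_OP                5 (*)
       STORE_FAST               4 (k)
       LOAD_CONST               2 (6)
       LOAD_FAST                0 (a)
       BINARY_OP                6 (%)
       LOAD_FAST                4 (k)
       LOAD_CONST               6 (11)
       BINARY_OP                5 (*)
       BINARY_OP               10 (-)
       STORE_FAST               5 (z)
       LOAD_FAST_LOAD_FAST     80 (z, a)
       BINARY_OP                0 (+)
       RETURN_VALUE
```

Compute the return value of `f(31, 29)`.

LOAD_FAST_LOAD_FAST b,a → push 29,31. Stack: [29, 31]
BINARY_OP % → 29 % 31 = 29. Stack: [29]
STORE_FAST v → v=29. Stack: []
LOAD_FAST v → push 29. Stack: [29]
LOAD_CONST → push 4. Stack: [29, 4]
BINARY_OP * → 29 * 4 = 116. Stack: [116]
LOAD_FAST b → push 29. Stack: [116, 29]
BINARY_OP + → 116 + 29 = 145. Stack: [145]
STORE_FAST u → u=145. Stack: []
LOAD_FAST v → push 29. Stack: [29]
LOAD_CONST → push 6. Stack: [29, 6]
BINARY_OP + → 29 + 6 = 35. Stack: [35]
STORE_FAST v → v=35. Stack: []
LOAD_FAST v → push 35. Stack: [35]
LOAD_CONST → push 2. Stack: [35, 2]
BINARY_OP << → 35 << 2 = 140. Stack: [140]
STORE_FAST u → u=140. Stack: []
LOAD_FAST v → push 35. Stack: [35]
LOAD_CONST → push 12. Stack: [35, 12]
BINARY_OP - → 35 - 12 = 23. Stack: [23]
STORE_FAST k → k=23. Stack: []
LOAD_FAST_LOAD_FAST a,a → push 31,31. Stack: [31, 31]
BINARY_OP // → 31 // 31 = 1. Stack: [1]
LOAD_FAST u → push 140. Stack: [1, 140]
BINARY_OP % → 1 % 140 = 1. Stack: [1]
STORE_FAST k → k=1. Stack: []
LOAD_FAST k → push 1. Stack: [1]
LOAD_CONST → push 7. Stack: [1, 7]
BINARY_OP * → 1 * 7 = 7. Stack: [7]
STORE_FAST k → k=7. Stack: []
LOAD_CONST → push 6. Stack: [6]
LOAD_FAST a → push 31. Stack: [6, 31]
BINARY_OP % → 6 % 31 = 6. Stack: [6]
LOAD_FAST k → push 7. Stack: [6, 7]
LOAD_CONST → push 11. Stack: [6, 7, 11]
BINARY_OP * → 7 * 11 = 77. Stack: [6, 77]
BINARY_OP - → 6 - 77 = -71. Stack: [-71]
STORE_FAST z → z=-71. Stack: []
LOAD_FAST_LOAD_FAST z,a → push -71,31. Stack: [-71, 31]
BINARY_OP + → -71 + 31 = -40. Stack: [-40]
RETURN_VALUE → return -40.

-40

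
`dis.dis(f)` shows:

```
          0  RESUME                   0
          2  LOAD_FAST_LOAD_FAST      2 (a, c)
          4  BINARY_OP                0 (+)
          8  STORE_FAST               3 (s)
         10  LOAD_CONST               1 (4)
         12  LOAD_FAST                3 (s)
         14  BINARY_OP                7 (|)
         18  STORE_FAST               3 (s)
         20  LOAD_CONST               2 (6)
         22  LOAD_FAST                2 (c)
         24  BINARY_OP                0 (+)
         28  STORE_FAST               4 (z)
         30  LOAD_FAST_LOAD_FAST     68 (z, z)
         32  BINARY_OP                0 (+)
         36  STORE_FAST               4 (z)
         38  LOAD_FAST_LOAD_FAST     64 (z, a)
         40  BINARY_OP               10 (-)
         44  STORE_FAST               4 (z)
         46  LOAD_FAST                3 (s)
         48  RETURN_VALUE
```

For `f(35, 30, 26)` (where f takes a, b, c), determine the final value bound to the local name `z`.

LOAD_FAST_LOAD_FAST a,c → push 35,26. Stack: [35, 26]
BINARY_OP + → 35 + 26 = 61. Stack: [61]
STORE_FAST s → s=61. Stack: []
LOAD_CONST → push 4. Stack: [4]
LOAD_FAST s → push 61. Stack: [4, 61]
BINARY_OP | → 4 | 61 = 61. Stack: [61]
STORE_FAST s → s=61. Stack: []
LOAD_CONST → push 6. Stack: [6]
LOAD_FAST c → push 26. Stack: [6, 26]
BINARY_OP + → 6 + 26 = 32. Stack: [32]
STORE_FAST z → z=32. Stack: []
LOAD_FAST_LOAD_FAST z,z → push 32,32. Stack: [32, 32]
BINARY_OP + → 32 + 32 = 64. Stack: [64]
STORE_FAST z → z=64. Stack: []
LOAD_FAST_LOAD_FAST z,a → push 64,35. Stack: [64, 35]
BINARY_OP - → 64 - 35 = 29. Stack: [29]
STORE_FAST z → z=29. Stack: []
LOAD_FAST s → push 61. Stack: [61]
RETURN_VALUE → return 61.

29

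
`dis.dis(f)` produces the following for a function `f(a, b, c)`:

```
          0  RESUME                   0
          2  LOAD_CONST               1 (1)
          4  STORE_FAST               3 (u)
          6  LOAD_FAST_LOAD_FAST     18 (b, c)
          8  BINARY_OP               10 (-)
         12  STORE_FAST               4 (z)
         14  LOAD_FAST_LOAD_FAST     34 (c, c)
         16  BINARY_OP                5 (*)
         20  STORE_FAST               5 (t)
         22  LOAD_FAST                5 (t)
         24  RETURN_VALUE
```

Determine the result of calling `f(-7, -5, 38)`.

LOAD_CONST → push 1. Stack: [1]
STORE_FAST u → u=1. Stack: []
LOAD_FAST_LOAD_FAST b,c → push -5,38. Stack: [-5, 38]
BINARY_OP - → -5 - 38 = -43. Stack: [-43]
STORE_FAST z → z=-43. Stack: []
LOAD_FAST_LOAD_FAST c,c → push 38,38. Stack: [38, 38]
BINARY_OP * → 38 * 38 = 1444. Stack: [1444]
STORE_FAST t → t=1444. Stack: []
LOAD_FAST t → push 1444. Stack: [1444]
RETURN_VALUE → return 1444.

1444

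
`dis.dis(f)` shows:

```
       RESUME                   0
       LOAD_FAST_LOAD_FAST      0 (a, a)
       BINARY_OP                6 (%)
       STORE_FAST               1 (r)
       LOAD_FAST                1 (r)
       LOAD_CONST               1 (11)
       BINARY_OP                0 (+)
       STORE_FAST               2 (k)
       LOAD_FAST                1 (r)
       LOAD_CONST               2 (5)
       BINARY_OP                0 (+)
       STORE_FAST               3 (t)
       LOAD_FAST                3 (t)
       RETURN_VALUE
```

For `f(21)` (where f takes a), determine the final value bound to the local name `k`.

11

LOAD_FAST_LOAD_FAST a,a → push 21,21. Stack: [21, 21]
BINARY_OP % → 21 % 21 = 0. Stack: [0]
STORE_FAST r → r=0. Stack: []
LOAD_FAST r → push 0. Stack: [0]
LOAD_CONST → push 11. Stack: [0, 11]
BINARY_OP + → 0 + 11 = 11. Stack: [11]
STORE_FAST k → k=11. Stack: []
LOAD_FAST r → push 0. Stack: [0]
LOAD_CONST → push 5. Stack: [0, 5]
BINARY_OP + → 0 + 5 = 5. Stack: [5]
STORE_FAST t → t=5. Stack: []
LOAD_FAST t → push 5. Stack: [5]
RETURN_VALUE → return 5.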